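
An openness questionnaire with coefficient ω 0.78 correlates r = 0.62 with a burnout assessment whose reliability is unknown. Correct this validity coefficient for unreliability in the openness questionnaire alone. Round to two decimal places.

0.70

Single correction: r_c = r_obs / √r_xx = 0.62 / √0.78 = 0.62 / 0.8832 ≈ 0.70.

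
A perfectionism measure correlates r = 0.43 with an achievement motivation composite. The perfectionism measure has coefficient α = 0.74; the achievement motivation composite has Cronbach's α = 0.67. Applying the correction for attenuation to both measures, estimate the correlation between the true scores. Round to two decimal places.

r_true = r_obs / √(r_xx · r_yy) = 0.43 / √(0.74 × 0.67) = 0.43 / √0.4958 = 0.43 / 0.7041 ≈ 0.61.

0.61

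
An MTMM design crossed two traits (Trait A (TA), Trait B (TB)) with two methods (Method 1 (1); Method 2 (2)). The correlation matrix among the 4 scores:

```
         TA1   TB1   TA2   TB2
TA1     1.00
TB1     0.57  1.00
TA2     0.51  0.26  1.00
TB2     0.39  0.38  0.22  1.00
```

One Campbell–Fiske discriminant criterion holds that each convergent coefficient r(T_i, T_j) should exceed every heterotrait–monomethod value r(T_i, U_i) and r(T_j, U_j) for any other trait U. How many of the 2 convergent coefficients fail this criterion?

2

Each convergent coefficient versus the relevant comparison correlations:
TA (methods 1·2): 0.51 vs {0.57, 0.22} → fail.
TB (methods 1·2): 0.38 vs {0.57, 0.22} → fail.
2 of 2 fail.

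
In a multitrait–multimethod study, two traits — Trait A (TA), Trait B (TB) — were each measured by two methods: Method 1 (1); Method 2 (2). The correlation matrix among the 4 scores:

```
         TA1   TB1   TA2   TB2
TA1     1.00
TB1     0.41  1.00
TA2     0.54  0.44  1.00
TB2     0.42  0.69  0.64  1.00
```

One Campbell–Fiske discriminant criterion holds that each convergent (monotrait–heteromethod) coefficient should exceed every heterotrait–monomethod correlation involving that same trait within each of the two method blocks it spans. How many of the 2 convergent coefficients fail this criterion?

Each convergent coefficient versus the relevant comparison correlations:
TA (methods 1·2): 0.54 vs {0.41, 0.64} → fail.
TB (methods 1·2): 0.69 vs {0.41, 0.64} → pass.
1 of 2 fail.

1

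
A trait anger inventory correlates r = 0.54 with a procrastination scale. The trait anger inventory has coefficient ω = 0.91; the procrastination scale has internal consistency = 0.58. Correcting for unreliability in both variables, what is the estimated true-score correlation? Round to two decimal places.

r_true = r_obs / √(r_xx · r_yy) = 0.54 / √(0.91 × 0.58) = 0.54 / √0.5278 = 0.54 / 0.7265 ≈ 0.74.

0.74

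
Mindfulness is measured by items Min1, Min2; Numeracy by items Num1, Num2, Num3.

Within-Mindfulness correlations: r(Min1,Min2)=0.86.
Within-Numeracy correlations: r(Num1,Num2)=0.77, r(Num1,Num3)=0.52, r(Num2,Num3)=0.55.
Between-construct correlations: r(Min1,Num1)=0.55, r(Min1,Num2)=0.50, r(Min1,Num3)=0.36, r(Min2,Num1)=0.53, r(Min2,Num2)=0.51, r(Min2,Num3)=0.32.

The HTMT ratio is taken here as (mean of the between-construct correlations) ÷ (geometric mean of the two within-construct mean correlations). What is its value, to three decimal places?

0.636

Mean heterotrait r = 2.77/6 = 0.4617.
Mean within-Min = 0.86/1 = 0.8600; mean within-Num = 1.84/3 = 0.6133.
Geometric mean = √(0.8600 × 0.6133) = 0.7262.
HTMT = 0.4617 / 0.7262 = 0.636.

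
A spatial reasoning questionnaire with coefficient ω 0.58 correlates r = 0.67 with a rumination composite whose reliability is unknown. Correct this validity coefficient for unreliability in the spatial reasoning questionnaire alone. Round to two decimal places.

Single correction: r_c = r_obs / √r_xx = 0.67 / √0.58 = 0.67 / 0.7616 ≈ 0.88.

0.88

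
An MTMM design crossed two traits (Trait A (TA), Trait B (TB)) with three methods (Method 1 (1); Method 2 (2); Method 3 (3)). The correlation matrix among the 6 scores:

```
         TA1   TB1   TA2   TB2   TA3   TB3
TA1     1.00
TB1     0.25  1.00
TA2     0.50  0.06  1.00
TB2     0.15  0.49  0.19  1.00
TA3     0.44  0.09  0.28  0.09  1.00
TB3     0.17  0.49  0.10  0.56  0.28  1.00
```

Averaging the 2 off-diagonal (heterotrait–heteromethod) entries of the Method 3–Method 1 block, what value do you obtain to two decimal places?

0.13

HTHM values (method 3 × method 1): 0.09, 0.17; mean = 0.26/2 = 0.13.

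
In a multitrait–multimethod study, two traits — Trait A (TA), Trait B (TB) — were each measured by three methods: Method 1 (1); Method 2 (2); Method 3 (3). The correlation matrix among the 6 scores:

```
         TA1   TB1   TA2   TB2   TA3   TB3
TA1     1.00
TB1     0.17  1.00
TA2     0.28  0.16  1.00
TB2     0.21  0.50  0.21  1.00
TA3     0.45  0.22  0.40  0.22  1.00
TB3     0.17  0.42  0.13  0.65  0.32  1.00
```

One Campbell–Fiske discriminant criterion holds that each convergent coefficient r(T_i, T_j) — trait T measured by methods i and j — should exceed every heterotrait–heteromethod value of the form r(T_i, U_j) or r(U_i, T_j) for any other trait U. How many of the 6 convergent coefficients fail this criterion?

0

Each convergent coefficient versus the relevant comparison correlations:
TA (methods 1·2): 0.28 vs {0.21, 0.16} → pass.
TA (methods 1·3): 0.45 vs {0.17, 0.22} → pass.
TA (methods 2·3): 0.40 vs {0.13, 0.22} → pass.
TB (methods 1·2): 0.50 vs {0.16, 0.21} → pass.
TB (methods 1·3): 0.42 vs {0.22, 0.17} → pass.
TB (methods 2·3): 0.65 vs {0.22, 0.13} → pass.
0 of 6 fail.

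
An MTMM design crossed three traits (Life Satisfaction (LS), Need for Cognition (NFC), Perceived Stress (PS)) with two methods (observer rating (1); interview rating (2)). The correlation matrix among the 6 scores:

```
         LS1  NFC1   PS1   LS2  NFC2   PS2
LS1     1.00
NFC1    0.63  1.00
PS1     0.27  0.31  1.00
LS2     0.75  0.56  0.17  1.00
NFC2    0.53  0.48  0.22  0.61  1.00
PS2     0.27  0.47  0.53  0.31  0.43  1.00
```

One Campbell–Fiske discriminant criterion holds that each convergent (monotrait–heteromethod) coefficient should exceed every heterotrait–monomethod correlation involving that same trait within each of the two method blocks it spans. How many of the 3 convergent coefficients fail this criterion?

1

Checking each validity diagonal entry against its comparison values:
LS (methods 1·2): 0.75 vs {0.63, 0.61, 0.27, 0.31} → pass.
NFC (methods 1·2): 0.48 vs {0.63, 0.61, 0.31, 0.43} → fail.
PS (methods 1·2): 0.53 vs {0.27, 0.31, 0.31, 0.43} → pass.
1 of 3 fail.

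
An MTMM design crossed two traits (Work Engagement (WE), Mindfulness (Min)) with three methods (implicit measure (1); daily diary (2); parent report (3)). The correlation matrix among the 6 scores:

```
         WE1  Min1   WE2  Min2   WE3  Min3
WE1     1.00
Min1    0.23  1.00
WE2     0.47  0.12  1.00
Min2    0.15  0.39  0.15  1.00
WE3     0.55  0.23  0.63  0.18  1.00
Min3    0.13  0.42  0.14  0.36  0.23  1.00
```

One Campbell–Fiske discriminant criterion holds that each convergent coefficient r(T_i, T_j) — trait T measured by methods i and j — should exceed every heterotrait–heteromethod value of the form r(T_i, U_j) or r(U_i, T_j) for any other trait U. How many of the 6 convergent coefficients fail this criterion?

0

Checking each validity diagonal entry against its comparison values:
WE (methods 1·2): 0.47 vs {0.15, 0.12} → pass.
WE (methods 1·3): 0.55 vs {0.13, 0.23} → pass.
WE (methods 2·3): 0.63 vs {0.14, 0.18} → pass.
Min (methods 1·2): 0.39 vs {0.12, 0.15} → pass.
Min (methods 1·3): 0.42 vs {0.23, 0.13} → pass.
Min (methods 2·3): 0.36 vs {0.18, 0.14} → pass.
0 of 6 fail.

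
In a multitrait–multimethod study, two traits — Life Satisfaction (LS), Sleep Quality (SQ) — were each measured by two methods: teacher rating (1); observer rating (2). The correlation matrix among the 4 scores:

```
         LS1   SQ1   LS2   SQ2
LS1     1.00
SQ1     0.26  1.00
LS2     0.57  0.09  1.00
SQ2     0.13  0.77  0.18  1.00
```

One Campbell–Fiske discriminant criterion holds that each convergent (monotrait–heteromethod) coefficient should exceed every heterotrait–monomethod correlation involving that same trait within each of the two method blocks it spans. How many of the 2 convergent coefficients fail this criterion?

Each convergent coefficient versus the relevant comparison correlations:
LS (methods 1·2): 0.57 vs {0.26, 0.18} → pass.
SQ (methods 1·2): 0.77 vs {0.26, 0.18} → pass.
0 of 2 fail.

0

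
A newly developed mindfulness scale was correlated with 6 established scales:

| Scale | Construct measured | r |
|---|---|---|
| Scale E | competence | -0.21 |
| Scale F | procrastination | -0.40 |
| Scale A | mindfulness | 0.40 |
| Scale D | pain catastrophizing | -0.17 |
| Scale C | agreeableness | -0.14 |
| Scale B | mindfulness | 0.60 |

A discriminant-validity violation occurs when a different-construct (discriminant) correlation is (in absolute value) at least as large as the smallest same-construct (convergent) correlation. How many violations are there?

1

Convergent (same construct = mindfulness): Scale A, Scale B.
Smallest convergent = 0.40. Discriminant |r|: 0.21, 0.40, 0.17, 0.14; count ≥ 0.40 → 1.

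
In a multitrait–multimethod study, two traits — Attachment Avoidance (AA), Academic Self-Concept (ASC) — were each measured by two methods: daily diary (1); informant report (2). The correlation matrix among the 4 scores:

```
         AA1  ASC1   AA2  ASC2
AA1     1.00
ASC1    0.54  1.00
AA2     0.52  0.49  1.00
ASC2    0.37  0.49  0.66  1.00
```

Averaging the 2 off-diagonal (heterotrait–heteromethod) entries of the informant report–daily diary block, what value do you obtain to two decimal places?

HTHM values (method 2 × method 1): 0.49, 0.37; mean = 0.86/2 = 0.43.

0.43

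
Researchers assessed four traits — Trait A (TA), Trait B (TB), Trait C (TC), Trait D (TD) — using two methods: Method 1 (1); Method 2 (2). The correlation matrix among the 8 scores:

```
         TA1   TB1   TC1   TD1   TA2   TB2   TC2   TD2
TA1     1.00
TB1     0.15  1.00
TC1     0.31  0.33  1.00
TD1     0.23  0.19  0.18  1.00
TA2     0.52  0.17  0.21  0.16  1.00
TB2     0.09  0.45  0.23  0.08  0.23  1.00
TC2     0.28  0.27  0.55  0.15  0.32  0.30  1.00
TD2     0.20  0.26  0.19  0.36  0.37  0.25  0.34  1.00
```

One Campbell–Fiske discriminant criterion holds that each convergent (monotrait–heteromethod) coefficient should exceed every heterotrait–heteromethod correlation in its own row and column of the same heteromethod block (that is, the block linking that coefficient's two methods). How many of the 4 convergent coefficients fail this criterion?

Convergent coefficients and their comparison sets:
TA (methods 1·2): 0.52 vs {0.09, 0.17, 0.28, 0.21, 0.20, 0.16} → pass.
TB (methods 1·2): 0.45 vs {0.17, 0.09, 0.27, 0.23, 0.26, 0.08} → pass.
TC (methods 1·2): 0.55 vs {0.21, 0.28, 0.23, 0.27, 0.19, 0.15} → pass.
TD (methods 1·2): 0.36 vs {0.16, 0.20, 0.08, 0.26, 0.15, 0.19} → pass.
0 of 4 fail.

0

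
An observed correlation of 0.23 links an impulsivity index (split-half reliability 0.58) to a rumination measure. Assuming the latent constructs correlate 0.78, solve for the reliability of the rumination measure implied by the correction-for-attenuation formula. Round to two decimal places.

0.15

r_true = r_obs / √(r_xx · r_yy) ⇒ 0.78 = 0.23 / √(0.58 · r_yy).
√(0.58 · r_yy) = 0.23 / 0.78 = 0.2949; 0.58 · r_yy = 0.0870; r_yy = 0.0870 / 0.58 ≈ 0.15.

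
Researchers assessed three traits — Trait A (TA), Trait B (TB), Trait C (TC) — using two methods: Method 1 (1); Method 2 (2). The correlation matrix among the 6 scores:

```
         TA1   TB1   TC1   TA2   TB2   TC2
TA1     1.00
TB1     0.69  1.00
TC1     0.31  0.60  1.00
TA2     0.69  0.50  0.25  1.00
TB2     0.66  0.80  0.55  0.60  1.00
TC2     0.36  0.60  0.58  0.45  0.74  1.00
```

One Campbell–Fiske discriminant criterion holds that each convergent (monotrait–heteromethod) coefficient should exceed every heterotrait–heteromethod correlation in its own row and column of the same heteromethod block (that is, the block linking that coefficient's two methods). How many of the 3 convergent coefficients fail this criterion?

1

Convergent coefficients and their comparison sets:
TA (methods 1·2): 0.69 vs {0.66, 0.50, 0.36, 0.25} → pass.
TB (methods 1·2): 0.80 vs {0.50, 0.66, 0.60, 0.55} → pass.
TC (methods 1·2): 0.58 vs {0.25, 0.36, 0.55, 0.60} → fail.
1 of 3 fail.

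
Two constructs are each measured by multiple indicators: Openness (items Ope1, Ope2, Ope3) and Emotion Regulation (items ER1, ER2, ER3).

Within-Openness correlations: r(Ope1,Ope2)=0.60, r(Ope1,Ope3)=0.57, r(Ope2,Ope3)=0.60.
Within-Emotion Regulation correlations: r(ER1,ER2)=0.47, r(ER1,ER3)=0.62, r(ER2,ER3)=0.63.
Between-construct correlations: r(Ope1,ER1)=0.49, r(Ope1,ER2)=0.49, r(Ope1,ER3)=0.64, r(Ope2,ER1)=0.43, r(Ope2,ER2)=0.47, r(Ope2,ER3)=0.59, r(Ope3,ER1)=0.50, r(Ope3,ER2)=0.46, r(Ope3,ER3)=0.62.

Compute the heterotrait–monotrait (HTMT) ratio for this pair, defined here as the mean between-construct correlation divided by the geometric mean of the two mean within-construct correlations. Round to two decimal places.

Mean between = 4.69/9 = 0.5211.
Mean within-Ope = 1.77/3 = 0.5900; mean within-ER = 1.72/3 = 0.5733.
Geometric mean = √(0.5900 × 0.5733) = 0.5816.
HTMT = 0.5211 / 0.5816 = 0.90.

0.90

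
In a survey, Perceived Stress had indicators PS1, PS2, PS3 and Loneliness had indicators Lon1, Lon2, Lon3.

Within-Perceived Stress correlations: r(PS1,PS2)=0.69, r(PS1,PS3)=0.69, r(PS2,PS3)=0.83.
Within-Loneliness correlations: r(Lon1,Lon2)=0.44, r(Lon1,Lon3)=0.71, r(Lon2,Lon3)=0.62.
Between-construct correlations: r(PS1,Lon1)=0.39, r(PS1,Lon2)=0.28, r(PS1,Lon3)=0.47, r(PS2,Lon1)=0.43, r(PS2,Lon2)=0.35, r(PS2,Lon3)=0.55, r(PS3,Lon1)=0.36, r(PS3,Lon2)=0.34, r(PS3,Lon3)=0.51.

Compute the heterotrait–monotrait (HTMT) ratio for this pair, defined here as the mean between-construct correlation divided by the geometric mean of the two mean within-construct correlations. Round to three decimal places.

Mean between = 3.68/9 = 0.4089.
Mean within-PS = 2.21/3 = 0.7367; mean within-Lon = 1.77/3 = 0.5900.
Geometric mean = √(0.7367 × 0.5900) = 0.6593.
HTMT = 0.4089 / 0.6593 = 0.620.

0.620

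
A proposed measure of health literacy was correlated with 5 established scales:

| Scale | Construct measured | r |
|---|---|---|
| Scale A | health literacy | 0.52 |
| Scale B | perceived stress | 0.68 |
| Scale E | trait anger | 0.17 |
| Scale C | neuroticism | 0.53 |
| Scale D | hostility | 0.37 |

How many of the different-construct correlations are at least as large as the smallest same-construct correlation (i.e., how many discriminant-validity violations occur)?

2

Convergent (same construct = health literacy): Scale A.
Smallest convergent = 0.52. Discriminant values: 0.68, 0.17, 0.53, 0.37; count ≥ 0.52 → 2.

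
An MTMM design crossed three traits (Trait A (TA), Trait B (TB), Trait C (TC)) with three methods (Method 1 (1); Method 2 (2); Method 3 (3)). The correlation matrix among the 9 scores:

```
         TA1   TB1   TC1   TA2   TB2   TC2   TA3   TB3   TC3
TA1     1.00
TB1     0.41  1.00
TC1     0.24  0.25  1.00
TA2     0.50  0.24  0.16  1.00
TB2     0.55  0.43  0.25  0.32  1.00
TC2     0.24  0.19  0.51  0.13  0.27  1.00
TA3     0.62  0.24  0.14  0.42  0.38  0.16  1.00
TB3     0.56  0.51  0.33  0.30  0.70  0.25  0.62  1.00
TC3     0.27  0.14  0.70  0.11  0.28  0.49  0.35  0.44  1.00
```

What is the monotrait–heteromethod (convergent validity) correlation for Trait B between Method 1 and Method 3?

Same trait (TB), different methods: r(TB1, TB3) = 0.51.

0.51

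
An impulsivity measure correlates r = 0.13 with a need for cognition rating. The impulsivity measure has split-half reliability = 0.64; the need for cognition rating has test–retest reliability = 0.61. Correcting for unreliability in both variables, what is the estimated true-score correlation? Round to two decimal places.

r_true = r_obs / √(r_xx · r_yy) = 0.13 / √(0.64 × 0.61) = 0.13 / √0.3904 = 0.13 / 0.6248 ≈ 0.21.

0.21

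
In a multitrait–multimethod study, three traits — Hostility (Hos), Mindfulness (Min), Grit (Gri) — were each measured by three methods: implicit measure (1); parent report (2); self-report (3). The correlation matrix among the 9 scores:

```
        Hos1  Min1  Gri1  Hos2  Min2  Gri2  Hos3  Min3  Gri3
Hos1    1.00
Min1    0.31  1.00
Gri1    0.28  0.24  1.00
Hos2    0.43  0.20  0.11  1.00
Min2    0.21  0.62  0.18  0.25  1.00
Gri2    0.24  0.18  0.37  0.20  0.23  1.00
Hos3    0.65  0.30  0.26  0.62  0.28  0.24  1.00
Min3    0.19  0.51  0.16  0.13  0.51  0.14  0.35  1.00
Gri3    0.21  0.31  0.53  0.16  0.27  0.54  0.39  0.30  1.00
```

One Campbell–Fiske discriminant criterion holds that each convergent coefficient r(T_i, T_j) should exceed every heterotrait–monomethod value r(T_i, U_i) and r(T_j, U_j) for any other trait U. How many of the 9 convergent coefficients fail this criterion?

Checking each validity diagonal entry against its comparison values:
Hos (methods 1·2): 0.43 vs {0.31, 0.25, 0.28, 0.20} → pass.
Hos (methods 1·3): 0.65 vs {0.31, 0.35, 0.28, 0.39} → pass.
Hos (methods 2·3): 0.62 vs {0.25, 0.35, 0.20, 0.39} → pass.
Min (methods 1·2): 0.62 vs {0.31, 0.25, 0.24, 0.23} → pass.
Min (methods 1·3): 0.51 vs {0.31, 0.35, 0.24, 0.30} → pass.
Min (methods 2·3): 0.51 vs {0.25, 0.35, 0.23, 0.30} → pass.
Gri (methods 1·2): 0.37 vs {0.28, 0.20, 0.24, 0.23} → pass.
Gri (methods 1·3): 0.53 vs {0.28, 0.39, 0.24, 0.30} → pass.
Gri (methods 2·3): 0.54 vs {0.20, 0.39, 0.23, 0.30} → pass.
0 of 9 fail.

0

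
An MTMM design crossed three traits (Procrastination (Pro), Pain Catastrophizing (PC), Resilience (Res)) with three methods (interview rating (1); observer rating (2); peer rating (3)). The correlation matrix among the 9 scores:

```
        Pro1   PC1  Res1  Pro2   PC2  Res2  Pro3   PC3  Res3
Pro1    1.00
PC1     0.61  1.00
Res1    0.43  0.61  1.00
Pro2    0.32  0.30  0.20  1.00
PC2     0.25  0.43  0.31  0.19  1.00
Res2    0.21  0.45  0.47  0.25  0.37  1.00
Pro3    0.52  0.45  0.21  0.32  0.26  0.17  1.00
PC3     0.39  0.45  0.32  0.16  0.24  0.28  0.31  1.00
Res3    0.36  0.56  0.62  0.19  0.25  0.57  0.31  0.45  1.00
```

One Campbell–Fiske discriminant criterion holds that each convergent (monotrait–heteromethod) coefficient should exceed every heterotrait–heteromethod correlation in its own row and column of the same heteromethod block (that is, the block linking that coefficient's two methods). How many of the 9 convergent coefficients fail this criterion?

Each convergent coefficient versus the relevant comparison correlations:
Pro (methods 1·2): 0.32 vs {0.25, 0.30, 0.21, 0.20} → pass.
Pro (methods 1·3): 0.52 vs {0.39, 0.45, 0.36, 0.21} → pass.
Pro (methods 2·3): 0.32 vs {0.16, 0.26, 0.19, 0.17} → pass.
PC (methods 1·2): 0.43 vs {0.30, 0.25, 0.45, 0.31} → fail.
PC (methods 1·3): 0.45 vs {0.45, 0.39, 0.56, 0.32} → fail.
PC (methods 2·3): 0.24 vs {0.26, 0.16, 0.25, 0.28} → fail.
Res (methods 1·2): 0.47 vs {0.20, 0.21, 0.31, 0.45} → pass.
Res (methods 1·3): 0.62 vs {0.21, 0.36, 0.32, 0.56} → pass.
Res (methods 2·3): 0.57 vs {0.17, 0.19, 0.28, 0.25} → pass.
3 of 9 fail.

3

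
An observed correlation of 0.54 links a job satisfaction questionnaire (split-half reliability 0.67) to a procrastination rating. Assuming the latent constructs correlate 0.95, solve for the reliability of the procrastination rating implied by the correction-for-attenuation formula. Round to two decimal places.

r_true = r_obs / √(r_xx · r_yy) ⇒ 0.95 = 0.54 / √(0.67 · r_yy).
√(0.67 · r_yy) = 0.54 / 0.95 = 0.5684; 0.67 · r_yy = 0.3231; r_yy = 0.3231 / 0.67 ≈ 0.48.

0.48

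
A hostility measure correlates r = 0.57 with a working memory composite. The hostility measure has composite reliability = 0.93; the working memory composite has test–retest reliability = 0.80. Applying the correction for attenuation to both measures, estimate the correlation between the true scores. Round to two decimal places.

r_true = r_obs / √(r_xx · r_yy) = 0.57 / √(0.93 × 0.80) = 0.57 / √0.7440 = 0.57 / 0.8626 ≈ 0.66.

0.66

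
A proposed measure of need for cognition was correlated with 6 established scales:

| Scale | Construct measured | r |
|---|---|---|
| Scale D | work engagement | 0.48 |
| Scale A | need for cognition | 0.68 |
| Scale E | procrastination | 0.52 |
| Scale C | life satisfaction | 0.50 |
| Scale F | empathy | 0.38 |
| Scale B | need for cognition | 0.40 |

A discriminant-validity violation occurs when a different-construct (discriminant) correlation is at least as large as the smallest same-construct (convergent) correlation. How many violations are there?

Convergent (same construct = need for cognition): Scale A, Scale B.
Smallest convergent = 0.40. Discriminant values: 0.48, 0.52, 0.50, 0.38; count ≥ 0.40 → 3.

3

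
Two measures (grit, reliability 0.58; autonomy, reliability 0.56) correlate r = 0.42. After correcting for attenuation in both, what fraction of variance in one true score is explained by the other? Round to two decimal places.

Disattenuated r = 0.42 / √(0.58 × 0.56) = 0.42 / 0.5699 = 0.7370.
Shared true-score variance = 0.7370² = 0.5432 ≈ 0.54.

0.54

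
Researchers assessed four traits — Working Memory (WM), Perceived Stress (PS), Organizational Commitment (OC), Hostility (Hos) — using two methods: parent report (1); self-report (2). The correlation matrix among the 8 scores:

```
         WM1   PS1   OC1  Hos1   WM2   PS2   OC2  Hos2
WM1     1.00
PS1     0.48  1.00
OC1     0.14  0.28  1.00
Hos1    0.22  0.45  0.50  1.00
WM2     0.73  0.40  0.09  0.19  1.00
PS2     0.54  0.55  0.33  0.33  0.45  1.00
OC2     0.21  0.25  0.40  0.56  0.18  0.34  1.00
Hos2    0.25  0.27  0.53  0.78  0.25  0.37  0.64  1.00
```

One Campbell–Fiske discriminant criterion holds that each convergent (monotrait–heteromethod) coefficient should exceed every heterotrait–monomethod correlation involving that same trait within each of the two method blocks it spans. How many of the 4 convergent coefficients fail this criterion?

1

Each convergent coefficient versus the relevant comparison correlations:
WM (methods 1·2): 0.73 vs {0.48, 0.45, 0.14, 0.18, 0.22, 0.25} → pass.
PS (methods 1·2): 0.55 vs {0.48, 0.45, 0.28, 0.34, 0.45, 0.37} → pass.
OC (methods 1·2): 0.40 vs {0.14, 0.18, 0.28, 0.34, 0.50, 0.64} → fail.
Hos (methods 1·2): 0.78 vs {0.22, 0.25, 0.45, 0.37, 0.50, 0.64} → pass.
1 of 4 fail.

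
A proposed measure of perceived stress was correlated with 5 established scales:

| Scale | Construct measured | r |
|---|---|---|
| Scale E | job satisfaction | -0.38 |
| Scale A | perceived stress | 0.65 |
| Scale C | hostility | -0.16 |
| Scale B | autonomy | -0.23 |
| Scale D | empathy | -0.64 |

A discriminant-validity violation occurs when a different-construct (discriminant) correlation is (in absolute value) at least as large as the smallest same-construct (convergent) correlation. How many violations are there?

Convergent (same construct = perceived stress): Scale A.
Smallest convergent = 0.65. Discriminant |r|: 0.38, 0.16, 0.23, 0.64; count ≥ 0.65 → 0.

0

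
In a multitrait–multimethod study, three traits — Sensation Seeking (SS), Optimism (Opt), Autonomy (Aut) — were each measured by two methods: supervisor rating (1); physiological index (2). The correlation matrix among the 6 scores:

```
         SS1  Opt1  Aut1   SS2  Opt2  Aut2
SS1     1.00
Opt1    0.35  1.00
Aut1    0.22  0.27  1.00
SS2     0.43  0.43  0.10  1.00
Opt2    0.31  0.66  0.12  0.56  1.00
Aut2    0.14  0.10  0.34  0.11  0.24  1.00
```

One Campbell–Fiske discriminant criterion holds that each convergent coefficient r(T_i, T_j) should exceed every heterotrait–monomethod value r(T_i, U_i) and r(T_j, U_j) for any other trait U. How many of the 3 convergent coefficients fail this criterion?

1

Checking each validity diagonal entry against its comparison values:
SS (methods 1·2): 0.43 vs {0.35, 0.56, 0.22, 0.11} → fail.
Opt (methods 1·2): 0.66 vs {0.35, 0.56, 0.27, 0.24} → pass.
Aut (methods 1·2): 0.34 vs {0.22, 0.11, 0.27, 0.24} → pass.
1 of 3 fail.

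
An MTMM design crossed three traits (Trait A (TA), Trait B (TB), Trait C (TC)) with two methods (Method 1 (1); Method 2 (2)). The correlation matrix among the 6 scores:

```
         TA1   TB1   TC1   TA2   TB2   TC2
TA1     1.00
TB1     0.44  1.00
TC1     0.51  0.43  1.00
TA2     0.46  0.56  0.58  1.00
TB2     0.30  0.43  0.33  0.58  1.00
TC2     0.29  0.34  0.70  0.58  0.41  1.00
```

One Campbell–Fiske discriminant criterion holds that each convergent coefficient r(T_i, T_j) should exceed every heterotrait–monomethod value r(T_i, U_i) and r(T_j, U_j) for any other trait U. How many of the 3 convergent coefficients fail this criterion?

Convergent coefficients and their comparison sets:
TA (methods 1·2): 0.46 vs {0.44, 0.58, 0.51, 0.58} → fail.
TB (methods 1·2): 0.43 vs {0.44, 0.58, 0.43, 0.41} → fail.
TC (methods 1·2): 0.70 vs {0.51, 0.58, 0.43, 0.41} → pass.
2 of 3 fail.

2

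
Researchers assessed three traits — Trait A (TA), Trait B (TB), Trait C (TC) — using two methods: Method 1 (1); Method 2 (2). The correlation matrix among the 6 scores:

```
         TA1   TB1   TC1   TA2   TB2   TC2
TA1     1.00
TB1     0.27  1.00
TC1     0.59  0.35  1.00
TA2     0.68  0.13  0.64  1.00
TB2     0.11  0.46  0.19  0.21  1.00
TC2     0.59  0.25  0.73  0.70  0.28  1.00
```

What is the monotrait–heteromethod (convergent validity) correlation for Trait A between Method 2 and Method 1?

0.68

Same trait (TA), different methods: r(TA2, TA1) = 0.68.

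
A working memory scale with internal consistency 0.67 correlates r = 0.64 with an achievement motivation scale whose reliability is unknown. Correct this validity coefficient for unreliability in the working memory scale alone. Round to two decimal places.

Single correction: r_c = r_obs / √r_xx = 0.64 / √0.67 = 0.64 / 0.8185 ≈ 0.78.

0.78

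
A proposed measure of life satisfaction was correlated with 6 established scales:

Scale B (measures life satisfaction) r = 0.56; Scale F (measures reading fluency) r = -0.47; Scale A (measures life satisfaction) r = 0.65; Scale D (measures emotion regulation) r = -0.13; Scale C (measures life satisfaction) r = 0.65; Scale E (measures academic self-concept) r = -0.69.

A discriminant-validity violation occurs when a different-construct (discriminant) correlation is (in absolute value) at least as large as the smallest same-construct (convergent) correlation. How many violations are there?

Convergent (same construct = life satisfaction): Scale B, Scale A, Scale C.
Smallest convergent = 0.56. Discriminant |r|: 0.47, 0.13, 0.69; count ≥ 0.56 → 1.

1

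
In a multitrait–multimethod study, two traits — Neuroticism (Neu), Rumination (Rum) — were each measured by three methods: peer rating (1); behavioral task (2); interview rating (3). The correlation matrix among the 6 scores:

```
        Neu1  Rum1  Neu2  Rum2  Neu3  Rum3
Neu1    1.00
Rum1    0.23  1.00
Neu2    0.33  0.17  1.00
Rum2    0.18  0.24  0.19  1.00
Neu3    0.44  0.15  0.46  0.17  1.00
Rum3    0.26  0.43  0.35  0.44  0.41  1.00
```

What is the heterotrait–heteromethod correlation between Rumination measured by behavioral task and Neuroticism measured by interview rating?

0.17

Different traits and methods: r(Rum2, Neu3) = 0.17.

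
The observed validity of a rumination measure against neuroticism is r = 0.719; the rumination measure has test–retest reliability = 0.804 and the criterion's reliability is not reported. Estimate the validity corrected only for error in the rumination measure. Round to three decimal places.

Single correction: r_c = r_obs / √r_xx = 0.719 / √0.804 = 0.719 / 0.8967 ≈ 0.802.

0.802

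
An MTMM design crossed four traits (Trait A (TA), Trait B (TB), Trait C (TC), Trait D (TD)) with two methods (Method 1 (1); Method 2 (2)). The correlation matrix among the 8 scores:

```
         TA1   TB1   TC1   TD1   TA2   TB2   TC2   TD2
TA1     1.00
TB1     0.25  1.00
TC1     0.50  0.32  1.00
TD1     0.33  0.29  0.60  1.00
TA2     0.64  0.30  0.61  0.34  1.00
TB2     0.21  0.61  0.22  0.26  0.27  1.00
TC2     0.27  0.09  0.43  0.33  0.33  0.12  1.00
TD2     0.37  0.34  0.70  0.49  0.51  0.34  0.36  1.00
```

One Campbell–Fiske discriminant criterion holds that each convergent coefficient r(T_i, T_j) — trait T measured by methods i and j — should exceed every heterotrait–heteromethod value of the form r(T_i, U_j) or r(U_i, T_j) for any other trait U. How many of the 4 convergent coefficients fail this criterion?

Convergent coefficients and their comparison sets:
TA (methods 1·2): 0.64 vs {0.21, 0.30, 0.27, 0.61, 0.37, 0.34} → pass.
TB (methods 1·2): 0.61 vs {0.30, 0.21, 0.09, 0.22, 0.34, 0.26} → pass.
TC (methods 1·2): 0.43 vs {0.61, 0.27, 0.22, 0.09, 0.70, 0.33} → fail.
TD (methods 1·2): 0.49 vs {0.34, 0.37, 0.26, 0.34, 0.33, 0.70} → fail.
2 of 4 fail.

2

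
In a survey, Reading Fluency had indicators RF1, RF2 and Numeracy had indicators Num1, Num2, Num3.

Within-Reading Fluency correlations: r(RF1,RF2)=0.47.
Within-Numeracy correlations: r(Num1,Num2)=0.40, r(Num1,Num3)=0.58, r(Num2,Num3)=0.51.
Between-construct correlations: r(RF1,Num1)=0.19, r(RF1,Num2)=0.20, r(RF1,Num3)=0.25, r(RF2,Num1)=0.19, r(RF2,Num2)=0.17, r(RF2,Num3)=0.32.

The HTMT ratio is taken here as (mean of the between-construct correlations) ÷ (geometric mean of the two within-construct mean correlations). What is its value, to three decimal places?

0.455

Mean heterotrait r = 1.32/6 = 0.2200.
Mean within-RF = 0.47/1 = 0.4700; mean within-Num = 1.49/3 = 0.4967.
Geometric mean = √(0.4700 × 0.4967) = 0.4832.
HTMT = 0.2200 / 0.4832 = 0.455.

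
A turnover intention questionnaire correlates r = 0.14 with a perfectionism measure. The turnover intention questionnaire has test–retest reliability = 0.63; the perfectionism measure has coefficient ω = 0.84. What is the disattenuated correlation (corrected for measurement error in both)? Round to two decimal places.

0.19

r_true = r_obs / √(r_xx · r_yy) = 0.14 / √(0.63 × 0.84) = 0.14 / √0.5292 = 0.14 / 0.7275 ≈ 0.19.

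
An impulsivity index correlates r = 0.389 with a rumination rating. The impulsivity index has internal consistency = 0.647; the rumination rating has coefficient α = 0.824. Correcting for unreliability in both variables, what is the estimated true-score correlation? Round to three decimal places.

0.533

r_true = r_obs / √(r_xx · r_yy) = 0.389 / √(0.647 × 0.824) = 0.389 / √0.533128 = 0.389 / 0.7302 ≈ 0.533.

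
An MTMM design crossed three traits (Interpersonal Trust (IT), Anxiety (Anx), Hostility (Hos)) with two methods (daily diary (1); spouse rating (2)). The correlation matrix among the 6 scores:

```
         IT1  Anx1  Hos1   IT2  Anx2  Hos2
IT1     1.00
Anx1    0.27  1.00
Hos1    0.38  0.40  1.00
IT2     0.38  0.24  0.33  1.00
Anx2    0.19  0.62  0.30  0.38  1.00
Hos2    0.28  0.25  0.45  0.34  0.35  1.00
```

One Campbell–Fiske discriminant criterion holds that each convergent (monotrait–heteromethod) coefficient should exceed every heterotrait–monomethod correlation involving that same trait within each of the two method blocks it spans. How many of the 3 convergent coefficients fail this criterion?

1

Checking each validity diagonal entry against its comparison values:
IT (methods 1·2): 0.38 vs {0.27, 0.38, 0.38, 0.34} → fail.
Anx (methods 1·2): 0.62 vs {0.27, 0.38, 0.40, 0.35} → pass.
Hos (methods 1·2): 0.45 vs {0.38, 0.34, 0.40, 0.35} → pass.
1 of 3 fail.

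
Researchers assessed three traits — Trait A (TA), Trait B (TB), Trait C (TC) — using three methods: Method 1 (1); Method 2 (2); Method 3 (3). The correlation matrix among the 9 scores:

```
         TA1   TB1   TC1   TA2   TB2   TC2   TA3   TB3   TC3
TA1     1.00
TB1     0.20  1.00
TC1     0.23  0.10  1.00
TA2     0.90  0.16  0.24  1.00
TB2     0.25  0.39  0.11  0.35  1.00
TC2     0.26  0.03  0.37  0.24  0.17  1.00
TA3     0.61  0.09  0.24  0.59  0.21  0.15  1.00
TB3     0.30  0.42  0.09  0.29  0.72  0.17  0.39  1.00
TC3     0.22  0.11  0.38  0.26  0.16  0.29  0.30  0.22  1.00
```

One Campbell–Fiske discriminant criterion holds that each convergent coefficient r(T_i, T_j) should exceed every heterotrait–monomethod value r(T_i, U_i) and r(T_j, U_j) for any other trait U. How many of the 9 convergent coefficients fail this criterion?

1

Checking each validity diagonal entry against its comparison values:
TA (methods 1·2): 0.90 vs {0.20, 0.35, 0.23, 0.24} → pass.
TA (methods 1·3): 0.61 vs {0.20, 0.39, 0.23, 0.30} → pass.
TA (methods 2·3): 0.59 vs {0.35, 0.39, 0.24, 0.30} → pass.
TB (methods 1·2): 0.39 vs {0.20, 0.35, 0.10, 0.17} → pass.
TB (methods 1·3): 0.42 vs {0.20, 0.39, 0.10, 0.22} → pass.
TB (methods 2·3): 0.72 vs {0.35, 0.39, 0.17, 0.22} → pass.
TC (methods 1·2): 0.37 vs {0.23, 0.24, 0.10, 0.17} → pass.
TC (methods 1·3): 0.38 vs {0.23, 0.30, 0.10, 0.22} → pass.
TC (methods 2·3): 0.29 vs {0.24, 0.30, 0.17, 0.22} → fail.
1 of 9 fail.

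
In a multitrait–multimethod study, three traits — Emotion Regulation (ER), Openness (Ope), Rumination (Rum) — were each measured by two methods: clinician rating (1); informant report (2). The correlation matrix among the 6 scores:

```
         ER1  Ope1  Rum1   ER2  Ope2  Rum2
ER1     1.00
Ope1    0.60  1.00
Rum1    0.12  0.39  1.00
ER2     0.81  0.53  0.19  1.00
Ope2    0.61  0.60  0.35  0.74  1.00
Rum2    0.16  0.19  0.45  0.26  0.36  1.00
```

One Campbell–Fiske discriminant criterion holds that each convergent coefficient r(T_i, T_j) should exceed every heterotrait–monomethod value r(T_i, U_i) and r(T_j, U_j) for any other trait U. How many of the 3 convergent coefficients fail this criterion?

1

Convergent coefficients and their comparison sets:
ER (methods 1·2): 0.81 vs {0.60, 0.74, 0.12, 0.26} → pass.
Ope (methods 1·2): 0.60 vs {0.60, 0.74, 0.39, 0.36} → fail.
Rum (methods 1·2): 0.45 vs {0.12, 0.26, 0.39, 0.36} → pass.
1 of 3 fail.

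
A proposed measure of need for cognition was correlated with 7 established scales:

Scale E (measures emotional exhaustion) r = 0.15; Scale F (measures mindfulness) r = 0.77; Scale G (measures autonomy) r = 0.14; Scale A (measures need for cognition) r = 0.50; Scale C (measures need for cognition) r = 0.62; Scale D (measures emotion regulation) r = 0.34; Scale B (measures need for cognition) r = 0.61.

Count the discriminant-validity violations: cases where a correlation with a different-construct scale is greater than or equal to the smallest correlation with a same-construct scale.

1

Convergent (same construct = need for cognition): Scale A, Scale C, Scale B.
Smallest convergent = 0.50. Discriminant values: 0.15, 0.77, 0.14, 0.34; count ≥ 0.50 → 1.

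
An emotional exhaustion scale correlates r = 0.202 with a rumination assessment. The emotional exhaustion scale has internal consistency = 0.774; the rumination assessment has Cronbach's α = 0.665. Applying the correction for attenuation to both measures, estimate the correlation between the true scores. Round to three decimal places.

0.282

r_true = r_obs / √(r_xx · r_yy) = 0.202 / √(0.774 × 0.665) = 0.202 / √0.514710 = 0.202 / 0.7174 ≈ 0.282.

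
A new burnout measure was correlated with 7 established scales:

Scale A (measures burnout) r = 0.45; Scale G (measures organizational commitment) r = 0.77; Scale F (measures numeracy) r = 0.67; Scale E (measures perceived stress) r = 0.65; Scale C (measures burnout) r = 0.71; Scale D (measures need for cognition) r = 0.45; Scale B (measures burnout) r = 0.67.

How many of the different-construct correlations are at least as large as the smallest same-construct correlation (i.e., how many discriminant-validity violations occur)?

Convergent (same construct = burnout): Scale A, Scale C, Scale B.
Smallest convergent = 0.45. Discriminant values: 0.77, 0.67, 0.65, 0.45; count ≥ 0.45 → 4.

4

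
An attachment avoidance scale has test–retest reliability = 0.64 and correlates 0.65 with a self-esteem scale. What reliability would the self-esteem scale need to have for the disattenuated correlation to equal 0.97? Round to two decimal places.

r_true = r_obs / √(r_xx · r_yy) ⇒ 0.97 = 0.65 / √(0.64 · r_yy).
√(0.64 · r_yy) = 0.65 / 0.97 = 0.6701; 0.64 · r_yy = 0.4490; r_yy = 0.4490 / 0.64 ≈ 0.70.

0.70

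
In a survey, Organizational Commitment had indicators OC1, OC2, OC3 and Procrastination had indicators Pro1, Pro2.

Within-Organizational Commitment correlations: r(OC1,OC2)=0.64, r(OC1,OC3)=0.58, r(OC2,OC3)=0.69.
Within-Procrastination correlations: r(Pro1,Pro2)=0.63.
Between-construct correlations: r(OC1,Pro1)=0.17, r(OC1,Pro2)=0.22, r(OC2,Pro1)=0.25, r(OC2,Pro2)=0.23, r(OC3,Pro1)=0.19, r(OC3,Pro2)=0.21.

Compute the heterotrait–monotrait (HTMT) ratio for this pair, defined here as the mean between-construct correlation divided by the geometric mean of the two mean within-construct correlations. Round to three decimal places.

0.334

Between-construct mean = 1.27/6 = 0.2117.
Mean within-OC = 1.91/3 = 0.6367; mean within-Pro = 0.63/1 = 0.6300.
Geometric mean = √(0.6367 × 0.6300) = 0.6333.
HTMT = 0.2117 / 0.6333 = 0.334.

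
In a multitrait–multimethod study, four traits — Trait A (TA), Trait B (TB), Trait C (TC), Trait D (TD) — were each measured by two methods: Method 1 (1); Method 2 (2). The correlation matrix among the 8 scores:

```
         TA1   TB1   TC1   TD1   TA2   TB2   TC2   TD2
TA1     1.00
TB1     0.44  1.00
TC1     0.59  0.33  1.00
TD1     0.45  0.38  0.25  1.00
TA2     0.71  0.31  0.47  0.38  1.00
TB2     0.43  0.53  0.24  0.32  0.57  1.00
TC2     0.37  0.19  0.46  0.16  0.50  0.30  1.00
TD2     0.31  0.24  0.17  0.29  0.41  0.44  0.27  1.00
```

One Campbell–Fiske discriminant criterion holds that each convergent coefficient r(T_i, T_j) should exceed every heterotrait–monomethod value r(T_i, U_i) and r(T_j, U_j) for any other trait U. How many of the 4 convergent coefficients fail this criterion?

3

Checking each validity diagonal entry against its comparison values:
TA (methods 1·2): 0.71 vs {0.44, 0.57, 0.59, 0.50, 0.45, 0.41} → pass.
TB (methods 1·2): 0.53 vs {0.44, 0.57, 0.33, 0.30, 0.38, 0.44} → fail.
TC (methods 1·2): 0.46 vs {0.59, 0.50, 0.33, 0.30, 0.25, 0.27} → fail.
TD (methods 1·2): 0.29 vs {0.45, 0.41, 0.38, 0.44, 0.25, 0.27} → fail.
3 of 4 fail.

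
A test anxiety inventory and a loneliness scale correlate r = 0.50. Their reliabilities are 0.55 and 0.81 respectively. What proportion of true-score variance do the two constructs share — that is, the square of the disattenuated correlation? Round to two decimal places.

0.56

Disattenuated r = 0.50 / √(0.55 × 0.81) = 0.50 / 0.6675 = 0.7491.
Shared true-score variance = 0.7491² = 0.5612 ≈ 0.56.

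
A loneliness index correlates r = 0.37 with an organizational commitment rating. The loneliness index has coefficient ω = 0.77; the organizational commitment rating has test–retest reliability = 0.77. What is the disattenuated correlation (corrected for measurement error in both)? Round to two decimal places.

0.48

r_true = r_obs / √(r_xx · r_yy) = 0.37 / √(0.77 × 0.77) = 0.37 / √0.5929 = 0.37 / 0.7700 ≈ 0.48.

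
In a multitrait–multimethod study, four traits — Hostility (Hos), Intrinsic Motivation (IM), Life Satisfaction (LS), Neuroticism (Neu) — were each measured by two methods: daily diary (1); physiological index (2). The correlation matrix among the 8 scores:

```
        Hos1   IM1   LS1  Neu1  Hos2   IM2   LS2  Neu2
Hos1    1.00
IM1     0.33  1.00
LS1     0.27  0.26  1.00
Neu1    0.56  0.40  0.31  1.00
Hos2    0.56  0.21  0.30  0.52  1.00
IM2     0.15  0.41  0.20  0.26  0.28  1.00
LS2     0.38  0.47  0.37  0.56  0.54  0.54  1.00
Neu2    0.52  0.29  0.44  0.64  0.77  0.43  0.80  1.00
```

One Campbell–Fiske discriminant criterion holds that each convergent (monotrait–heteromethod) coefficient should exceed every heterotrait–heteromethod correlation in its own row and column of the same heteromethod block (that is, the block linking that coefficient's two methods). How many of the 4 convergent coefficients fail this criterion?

Each convergent coefficient versus the relevant comparison correlations:
Hos (methods 1·2): 0.56 vs {0.15, 0.21, 0.38, 0.30, 0.52, 0.52} → pass.
IM (methods 1·2): 0.41 vs {0.21, 0.15, 0.47, 0.20, 0.29, 0.26} → fail.
LS (methods 1·2): 0.37 vs {0.30, 0.38, 0.20, 0.47, 0.44, 0.56} → fail.
Neu (methods 1·2): 0.64 vs {0.52, 0.52, 0.26, 0.29, 0.56, 0.44} → pass.
2 of 4 fail.

2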